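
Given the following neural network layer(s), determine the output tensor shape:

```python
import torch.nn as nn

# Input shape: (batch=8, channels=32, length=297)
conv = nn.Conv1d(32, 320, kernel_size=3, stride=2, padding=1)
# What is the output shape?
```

Input: (8, 32, 297) -> Output: (8, 320, 149)

Answer: (8, 320, 149)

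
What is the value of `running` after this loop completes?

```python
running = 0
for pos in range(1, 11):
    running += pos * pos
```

Sum of squares 1² to 10² = 385
`running` takes the values: 0 → 1 → 5 → 14 → 30 → 55 → 91 → 140 → 204 → 285 → 385

Answer: 385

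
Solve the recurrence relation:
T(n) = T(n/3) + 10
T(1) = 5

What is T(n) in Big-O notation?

Each step divides n by 3 and adds 10. After log_3(n) steps we reach T(1)=5. So T(n) = 10·log_3(n) + 5 = O(log n).

Answer: O(log n)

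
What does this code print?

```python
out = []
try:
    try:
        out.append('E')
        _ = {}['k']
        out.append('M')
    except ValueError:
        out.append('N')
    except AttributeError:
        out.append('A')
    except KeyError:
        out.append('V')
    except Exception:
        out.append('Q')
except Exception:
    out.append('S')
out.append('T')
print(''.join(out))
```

Execution trace: 'E' (inner try body) → 'V' (inner except KeyError) → 'T' (after the try/except). Output: EVT

Answer: EVT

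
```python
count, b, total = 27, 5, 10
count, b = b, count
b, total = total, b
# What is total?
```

Trace:
`count, b, total = 27, 5, 10` → count = 27; b = 5; total = 10
`count, b = b, count` → count = 5; b = 27
`b, total = total, b` → b = 10; total = 27
So total = 27

Answer: 27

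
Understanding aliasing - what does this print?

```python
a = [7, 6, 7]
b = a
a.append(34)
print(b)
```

Key concept: basic list aliasing.
Step by step:
`a = [7, 6, 7]` → a = [7, 6, 7]
`b = a` → b = [7, 6, 7] (same object as a)
`a.append(34)` → a = [7, 6, 7, 34] (same object as b); b = [7, 6, 7, 34] (same object as a)
`print(b)` → prints [7, 6, 7, 34]

Answer: [7, 6, 7, 34]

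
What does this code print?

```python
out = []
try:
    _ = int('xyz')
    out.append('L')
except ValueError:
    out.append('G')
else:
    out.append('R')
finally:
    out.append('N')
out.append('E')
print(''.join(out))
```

Execution trace: 'G' (except ValueError) → 'N' (finally) → 'E' (after the try/except). Output: GNE

Answer: GNE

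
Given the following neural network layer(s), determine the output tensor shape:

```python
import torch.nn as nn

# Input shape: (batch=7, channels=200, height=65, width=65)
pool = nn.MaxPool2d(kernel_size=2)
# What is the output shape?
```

Input: (7, 200, 65, 65) -> Output: (7, 200, 32, 32)

Answer: (7, 200, 32, 32)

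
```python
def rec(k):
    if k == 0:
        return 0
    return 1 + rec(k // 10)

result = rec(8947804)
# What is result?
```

Count of digits of 8947804: 7

Answer: 7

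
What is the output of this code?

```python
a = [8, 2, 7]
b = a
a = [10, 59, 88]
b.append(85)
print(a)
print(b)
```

Key concept: rebinding vs mutation: a is rebound to a new list, b still points at the original.
Step by step:
`a = [8, 2, 7]` → a = [8, 2, 7]
`b = a` → b = [8, 2, 7] (same object as a)
`a = [10, 59, 88]` → a = [10, 59, 88]
`b.append(85)` → b = [8, 2, 7, 85]
`print(a)` → prints [10, 59, 88]
`print(b)` → prints [8, 2, 7, 85]

Answer:
[10, 59, 88]
[8, 2, 7, 85]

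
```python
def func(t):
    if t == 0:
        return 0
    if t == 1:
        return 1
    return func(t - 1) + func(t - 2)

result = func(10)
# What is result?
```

Build up from base cases: func(0)=0, func(1)=1, func(2)=1, func(3)=2, func(4)=3, func(5)=5, func(6)=8, ..., func(10)=55

Answer: 55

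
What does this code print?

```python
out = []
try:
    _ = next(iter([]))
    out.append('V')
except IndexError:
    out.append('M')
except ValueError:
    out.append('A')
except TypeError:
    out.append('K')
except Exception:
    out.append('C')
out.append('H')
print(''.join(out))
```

Execution trace: 'C' (except Exception) → 'H' (after the try/except). Output: CH

Answer: CH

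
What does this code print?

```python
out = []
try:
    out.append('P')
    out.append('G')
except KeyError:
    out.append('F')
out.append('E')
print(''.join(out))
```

Execution trace: 'P' (try body) → 'G' (try body, no exception) → 'E' (after the try/except). Output: PGE

Answer: PGE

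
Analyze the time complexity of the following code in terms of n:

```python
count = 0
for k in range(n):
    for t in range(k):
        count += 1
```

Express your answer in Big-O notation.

Each loop level contributes: n × n. Multiplying the contributions gives O(n^2).

Answer: O(n^2)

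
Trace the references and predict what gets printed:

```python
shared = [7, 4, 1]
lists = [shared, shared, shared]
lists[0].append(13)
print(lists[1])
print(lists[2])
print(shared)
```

Key concept: list of same reference.
Step by step:
`shared = [7, 4, 1]` → shared = [7, 4, 1]
`lists = [shared, shared, shared]` → lists = [[7, 4, 1], [7, 4, 1], [7, 4, 1]]
`lists[0].append(13)` → shared = [7, 4, 1, 13]; lists = [[7, 4, 1, 13], [7, 4, 1, 13], [7, 4, 1, 13]]
`print(lists[1])` → prints [7, 4, 1, 13]
`print(lists[2])` → prints [7, 4, 1, 13]
`print(shared)` → prints [7, 4, 1, 13]

Answer:
[7, 4, 1, 13]
[7, 4, 1, 13]
[7, 4, 1, 13]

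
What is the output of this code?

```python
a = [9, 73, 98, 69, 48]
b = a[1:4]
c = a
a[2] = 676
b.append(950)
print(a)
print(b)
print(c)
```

Key concept: slice vs alias.
Step by step:
`a = [9, 73, 98, 69, 48]` → a = [9, 73, 98, 69, 48]
`b = a[1:4]` → b = [73, 98, 69]
`c = a` → c = [9, 73, 98, 69, 48] (same object as a)
`a[2] = 676` → a = [9, 73, 676, 69, 48] (same object as c); c = [9, 73, 676, 69, 48] (same object as a)
`b.append(950)` → b = [73, 98, 69, 950]
`print(a)` → prints [9, 73, 676, 69, 48]
`print(b)` → prints [73, 98, 69, 950]
`print(c)` → prints [9, 73, 676, 69, 48]

Answer:
[9, 73, 676, 69, 48]
[73, 98, 69, 950]
[9, 73, 676, 69, 48]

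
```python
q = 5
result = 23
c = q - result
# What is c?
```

Trace:
`q = 5` → q = 5
`result = 23` → result = 23
`c = q - result` → c = -18
So c = -18

Answer: -18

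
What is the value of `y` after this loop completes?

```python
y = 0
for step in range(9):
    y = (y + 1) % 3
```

Increment mod 3, 9 times = 0
`y` takes the values: 0 → 1 → 2 → 0 → 1 → 2 → 0 → 1 → 2 → 0

Answer: 0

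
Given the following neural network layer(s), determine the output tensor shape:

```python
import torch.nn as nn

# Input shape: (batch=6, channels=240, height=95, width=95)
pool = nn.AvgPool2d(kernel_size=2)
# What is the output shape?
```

Input: (6, 240, 95, 95) -> Output: (6, 240, 47, 47)

Answer: (6, 240, 47, 47)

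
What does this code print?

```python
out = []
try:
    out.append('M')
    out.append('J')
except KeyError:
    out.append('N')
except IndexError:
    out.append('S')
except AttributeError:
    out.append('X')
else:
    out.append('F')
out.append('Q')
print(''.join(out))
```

Execution trace: 'M' (try body) → 'J' (try body, no exception) → 'F' (else) → 'Q' (after the try/except). Output: MJFQ

Answer: MJFQ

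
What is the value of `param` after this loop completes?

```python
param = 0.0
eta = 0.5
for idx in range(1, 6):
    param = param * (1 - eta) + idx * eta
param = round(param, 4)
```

Moving average with lr=0.5
`param` takes the values: 0.0 → 0.5 → 1.25 → 2.125 → 3.0625 → 4.03125 → 4.0312

Answer: 4.0312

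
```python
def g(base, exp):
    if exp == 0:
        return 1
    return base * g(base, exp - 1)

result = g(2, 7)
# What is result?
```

g(2, 7) = 2 * 2 * 2 * 2 * 2 * 2 * 2 = 128

Answer: 128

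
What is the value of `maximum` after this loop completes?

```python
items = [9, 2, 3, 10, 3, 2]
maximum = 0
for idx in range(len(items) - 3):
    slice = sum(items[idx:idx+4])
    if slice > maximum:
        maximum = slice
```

Max sum of 4-element window in [9, 2, 3, 10, 3, 2]
`maximum` takes the values: 0 → 24

Answer: 24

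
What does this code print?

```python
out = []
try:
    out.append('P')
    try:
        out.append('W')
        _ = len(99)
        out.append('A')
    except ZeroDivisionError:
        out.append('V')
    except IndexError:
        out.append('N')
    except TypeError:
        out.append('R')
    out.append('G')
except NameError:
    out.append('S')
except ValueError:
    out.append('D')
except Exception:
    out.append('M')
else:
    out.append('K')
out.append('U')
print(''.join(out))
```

Execution trace: 'P' (try body) → 'W' (inner try body) → 'R' (inner except TypeError) → 'G' (try body, no exception) → 'K' (else) → 'U' (after the try/except). Output: PWRGKU

Answer: PWRGKU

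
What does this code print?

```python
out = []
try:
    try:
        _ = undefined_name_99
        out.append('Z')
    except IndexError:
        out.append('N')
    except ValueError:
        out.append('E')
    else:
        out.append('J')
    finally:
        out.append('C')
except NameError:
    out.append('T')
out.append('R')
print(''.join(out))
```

Execution trace: 'C' (finally) → 'T' (outer except NameError) → 'R' (after the try/except). Output: CTR

Answer: CTR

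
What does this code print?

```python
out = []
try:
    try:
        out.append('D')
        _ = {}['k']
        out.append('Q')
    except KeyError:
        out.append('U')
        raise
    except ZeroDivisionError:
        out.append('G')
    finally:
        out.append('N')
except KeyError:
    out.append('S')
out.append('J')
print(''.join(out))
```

Execution trace: 'D' (inner try body) → 'U' (inner except KeyError) → 'N' (inner finally) → 'S' (outer except KeyError) → 'J' (after the try/except). Output: DUNSJ

Answer: DUNSJ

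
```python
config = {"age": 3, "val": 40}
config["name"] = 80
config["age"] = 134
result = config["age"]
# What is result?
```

Trace:
`config = {"age": 3, "val": 40}` → config = {'age': 3, 'val': 40}
`config["name"] = 80` → config = {'age': 3, 'val': 40, 'name': 80}
`config["age"] = 134` → config = {'age': 134, 'val': 40, 'name': 80}
`result = config["age"]` → result = 134
So result = 134

Answer: 134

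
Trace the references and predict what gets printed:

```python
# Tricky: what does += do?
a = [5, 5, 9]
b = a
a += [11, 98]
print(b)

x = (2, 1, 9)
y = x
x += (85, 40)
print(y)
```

Key concept: += behavior differs for mutable vs immutable.
Step by step:
`a = [5, 5, 9]` → a = [5, 5, 9]
`b = a` → b = [5, 5, 9] (same object as a)
`a += [11, 98]` → a = [5, 5, 9, 11, 98] (same object as b); b = [5, 5, 9, 11, 98] (same object as a)
`print(b)` → prints [5, 5, 9, 11, 98]
`x = (2, 1, 9)` → x = (2, 1, 9)
`y = x` → y = (2, 1, 9)
`x += (85, 40)` → x = (2, 1, 9, 85, 40)
`print(y)` → prints (2, 1, 9)

Answer:
[5, 5, 9, 11, 98]
(2, 1, 9)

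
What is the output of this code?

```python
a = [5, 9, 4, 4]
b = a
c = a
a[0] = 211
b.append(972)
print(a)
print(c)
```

Key concept: multiple aliases.
Step by step:
`a = [5, 9, 4, 4]` → a = [5, 9, 4, 4]
`b = a` → b = [5, 9, 4, 4] (same object as a)
`c = a` → c = [5, 9, 4, 4] (same object as a, b)
`a[0] = 211` → a = [211, 9, 4, 4] (same object as b, c); b = [211, 9, 4, 4] (same object as a, c); c = [211, 9, 4, 4] (same object as a, b)
`b.append(972)` → a = [211, 9, 4, 4, 972] (same object as b, c); b = [211, 9, 4, 4, 972] (same object as a, c); c = [211, 9, 4, 4, 972] (same object as a, b)
`print(a)` → prints [211, 9, 4, 4, 972]
`print(c)` → prints [211, 9, 4, 4, 972]

Answer:
[211, 9, 4, 4, 972]
[211, 9, 4, 4, 972]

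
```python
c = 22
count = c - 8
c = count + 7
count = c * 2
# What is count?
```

Trace:
`c = 22` → c = 22
`count = c - 8` → count = 14
`c = count + 7` → c = 21
`count = c * 2` → count = 42
So count = 42

Answer: 42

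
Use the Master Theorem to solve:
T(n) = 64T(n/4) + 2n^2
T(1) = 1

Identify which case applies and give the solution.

a=64, b=4, f(n)=2n^2. log_4(64) = 3. Since c=2 < 3, Case 1 applies: T(n) = Θ(n^log_b(a)) = O(n^3).

Answer: O(n^3) - Case 1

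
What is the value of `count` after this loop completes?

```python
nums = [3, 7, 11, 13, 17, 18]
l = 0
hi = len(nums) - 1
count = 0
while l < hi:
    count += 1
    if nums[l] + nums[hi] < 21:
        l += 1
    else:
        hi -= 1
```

Steps to find pair summing to 21
`count` takes the values: 0 → 1 → 2 → 3 → 4 → 5

Answer: 5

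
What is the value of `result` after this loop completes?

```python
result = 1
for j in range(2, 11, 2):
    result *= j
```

Product of even numbers 2 to 10
`result` takes the values: 1 → 2 → 8 → 48 → 384 → 3840

Answer: 3840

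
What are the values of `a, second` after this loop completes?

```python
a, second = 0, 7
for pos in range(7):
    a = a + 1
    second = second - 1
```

a goes 0→7, second goes 7→0
`a, second` takes the values: (0, 7) → (1, 7) → (1, 6) → (2, 6) → (2, 5) → (3, 5) → (3, 4) → (4, 4) → (4, 3) → (5, 3) → (5, 2) → (6, 2) → (6, 1) → (7, 1) → (7, 0)

Answer: 7, 0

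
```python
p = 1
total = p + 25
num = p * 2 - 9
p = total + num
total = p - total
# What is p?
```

Trace:
`p = 1` → p = 1
`total = p + 25` → total = 26
`num = p * 2 - 9` → num = -7
`p = total + num` → p = 19
`total = p - total` → total = -7
So p = 19

Answer: 19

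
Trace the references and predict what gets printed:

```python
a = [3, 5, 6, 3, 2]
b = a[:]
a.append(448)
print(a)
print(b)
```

Key concept: slice [:] creates copy.
Step by step:
`a = [3, 5, 6, 3, 2]` → a = [3, 5, 6, 3, 2]
`b = a[:]` → b = [3, 5, 6, 3, 2]
`a.append(448)` → a = [3, 5, 6, 3, 2, 448]
`print(a)` → prints [3, 5, 6, 3, 2, 448]
`print(b)` → prints [3, 5, 6, 3, 2]

Answer:
[3, 5, 6, 3, 2, 448]
[3, 5, 6, 3, 2]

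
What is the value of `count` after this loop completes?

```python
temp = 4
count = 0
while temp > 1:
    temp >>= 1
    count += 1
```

Count right shifts until 1
`count` takes the values: 0 → 1 → 2

Answer: 2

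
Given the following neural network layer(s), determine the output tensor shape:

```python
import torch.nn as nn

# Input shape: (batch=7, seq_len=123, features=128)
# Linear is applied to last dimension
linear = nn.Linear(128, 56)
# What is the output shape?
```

Input: (7, 123, 128) -> Output: (7, 123, 56)

Answer: (7, 123, 56)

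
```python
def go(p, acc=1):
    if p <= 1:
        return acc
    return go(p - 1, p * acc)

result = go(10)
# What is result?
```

Accumulator trace (n, acc): (10, 1) -> (9, 10) -> (8, 90) -> (7, 720) -> (6, 5040) -> (5, 30240) -> (4, 151200) -> (3, 604800) -> (2, 1814400) -> (1, 3628800) -> return 3628800

Answer: 3628800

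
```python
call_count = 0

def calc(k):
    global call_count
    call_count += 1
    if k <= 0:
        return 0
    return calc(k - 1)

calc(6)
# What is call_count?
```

Linear recursion stepping by 1: 7 calls from k=6 down to ≤0.

Answer: 7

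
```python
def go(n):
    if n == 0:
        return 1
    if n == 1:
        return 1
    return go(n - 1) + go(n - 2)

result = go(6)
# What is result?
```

Build up from base cases: go(0)=1, go(1)=1, go(2)=2, go(3)=3, go(4)=5, go(5)=8, go(6)=13

Answer: 13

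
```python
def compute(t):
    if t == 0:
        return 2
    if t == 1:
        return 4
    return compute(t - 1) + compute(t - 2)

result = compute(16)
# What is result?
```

Build up from base cases: compute(0)=2, compute(1)=4, compute(2)=6, compute(3)=10, compute(4)=16, compute(5)=26, compute(6)=42, ..., compute(16)=5168

Answer: 5168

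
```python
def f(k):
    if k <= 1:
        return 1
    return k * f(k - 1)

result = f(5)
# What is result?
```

f(5) = 5 * 4 * 3 * 2 * 1 = 120

Answer: 120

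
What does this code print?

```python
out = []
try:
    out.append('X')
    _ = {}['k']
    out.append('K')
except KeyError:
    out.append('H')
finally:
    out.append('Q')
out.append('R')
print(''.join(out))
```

Execution trace: 'X' (try body) → 'H' (except KeyError) → 'Q' (finally) → 'R' (after the try/except). Output: XHQR

Answer: XHQR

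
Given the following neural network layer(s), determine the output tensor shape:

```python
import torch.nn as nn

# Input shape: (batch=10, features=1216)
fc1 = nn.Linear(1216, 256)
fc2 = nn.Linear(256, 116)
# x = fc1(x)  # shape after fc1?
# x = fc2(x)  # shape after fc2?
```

Input: (10, 1216) -> after fc1: (10, 256) -> Output: (10, 116)

Answer: (10, 116)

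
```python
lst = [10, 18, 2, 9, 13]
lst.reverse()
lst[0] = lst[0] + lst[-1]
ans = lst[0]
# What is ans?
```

Trace:
`lst = [10, 18, 2, 9, 13]` → lst = [10, 18, 2, 9, 13]
`lst.reverse()` → lst = [13, 9, 2, 18, 10]
`lst[0] = lst[0] + lst[-1]` → lst = [23, 9, 2, 18, 10]
`ans = lst[0]` → ans = 23
So ans = 23

Answer: 23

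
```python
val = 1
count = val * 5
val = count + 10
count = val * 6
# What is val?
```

Trace:
`val = 1` → val = 1
`count = val * 5` → count = 5
`val = count + 10` → val = 15
`count = val * 6` → count = 90
So val = 15

Answer: 15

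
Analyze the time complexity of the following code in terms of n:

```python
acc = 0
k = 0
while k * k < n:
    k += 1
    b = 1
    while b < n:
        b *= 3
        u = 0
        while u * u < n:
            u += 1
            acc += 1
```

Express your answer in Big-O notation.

Each loop level contributes: √n × log n × √n. Multiplying the contributions gives O(n log n).

Answer: O(n log n)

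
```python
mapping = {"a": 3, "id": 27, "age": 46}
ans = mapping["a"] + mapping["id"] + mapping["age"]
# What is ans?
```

Trace:
`mapping = {"a": 3, "id": 27, "age": 46}` → mapping = {'a': 3, 'id': 27, 'age': 46}
`ans = mapping["a"] + mapping["id"] + mapping["age"]` → ans = 76
So ans = 76

Answer: 76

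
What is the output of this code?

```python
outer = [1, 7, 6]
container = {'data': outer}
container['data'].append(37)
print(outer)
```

Key concept: dict holds reference to list.
Step by step:
`outer = [1, 7, 6]` → outer = [1, 7, 6]
`container = {'data': outer}` → container = {'data': [1, 7, 6]}
`container['data'].append(37)` → outer = [1, 7, 6, 37]; container = {'data': [1, 7, 6, 37]}
`print(outer)` → prints [1, 7, 6, 37]

Answer: [1, 7, 6, 37]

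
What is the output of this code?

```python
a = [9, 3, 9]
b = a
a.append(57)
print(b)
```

Key concept: basic list aliasing.
Step by step:
`a = [9, 3, 9]` → a = [9, 3, 9]
`b = a` → b = [9, 3, 9] (same object as a)
`a.append(57)` → a = [9, 3, 9, 57] (same object as b); b = [9, 3, 9, 57] (same object as a)
`print(b)` → prints [9, 3, 9, 57]

Answer: [9, 3, 9, 57]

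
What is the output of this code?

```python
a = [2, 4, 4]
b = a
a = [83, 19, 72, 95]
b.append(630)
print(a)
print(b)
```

Key concept: rebinding vs mutation: a is rebound to a new list, b still points at the original.
Step by step:
`a = [2, 4, 4]` → a = [2, 4, 4]
`b = a` → b = [2, 4, 4] (same object as a)
`a = [83, 19, 72, 95]` → a = [83, 19, 72, 95]
`b.append(630)` → b = [2, 4, 4, 630]
`print(a)` → prints [83, 19, 72, 95]
`print(b)` → prints [2, 4, 4, 630]

Answer:
[83, 19, 72, 95]
[2, 4, 4, 630]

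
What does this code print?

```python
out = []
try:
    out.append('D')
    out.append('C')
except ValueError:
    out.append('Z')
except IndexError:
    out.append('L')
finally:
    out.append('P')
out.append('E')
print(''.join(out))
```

Execution trace: 'D' (try body) → 'C' (try body, no exception) → 'P' (finally) → 'E' (after the try/except). Output: DCPE

Answer: DCPE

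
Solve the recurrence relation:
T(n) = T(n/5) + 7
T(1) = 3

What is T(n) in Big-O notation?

Each step divides n by 5 and adds 7. After log_5(n) steps we reach T(1)=3. So T(n) = 7·log_5(n) + 3 = O(log n).

Answer: O(log n)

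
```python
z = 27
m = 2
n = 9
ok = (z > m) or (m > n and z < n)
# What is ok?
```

Trace:
`z = 27` → z = 27
`m = 2` → m = 2
`n = 9` → n = 9
`ok = (z > m) or (m > n and z < n)` → ok = True
So ok = True

Answer: True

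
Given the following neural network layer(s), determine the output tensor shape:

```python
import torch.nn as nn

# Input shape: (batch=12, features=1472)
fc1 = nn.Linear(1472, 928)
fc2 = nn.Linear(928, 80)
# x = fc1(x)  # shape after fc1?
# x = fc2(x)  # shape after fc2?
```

Input: (12, 1472) -> after fc1: (12, 928) -> Output: (12, 80)

Answer: (12, 80)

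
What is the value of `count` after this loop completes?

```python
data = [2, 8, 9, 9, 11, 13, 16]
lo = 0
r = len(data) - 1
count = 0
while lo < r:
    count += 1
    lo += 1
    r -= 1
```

Iterations until pointers meet (list length 7)
`count` takes the values: 0 → 1 → 2 → 3

Answer: 3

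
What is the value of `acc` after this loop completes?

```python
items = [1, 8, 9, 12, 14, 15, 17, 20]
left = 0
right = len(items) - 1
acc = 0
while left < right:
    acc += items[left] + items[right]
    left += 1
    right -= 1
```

Sum of pairs from ends
`acc` takes the values: 0 → 21 → 46 → 70 → 96

Answer: 96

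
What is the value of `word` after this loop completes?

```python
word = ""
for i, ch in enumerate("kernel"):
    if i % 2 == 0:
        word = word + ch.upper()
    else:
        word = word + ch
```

Uppercase even positions in 'kernel'
`word` takes the values: "" → "K" → "Ke" → "KeR" → "KeRn" → "KeRnE" → "KeRnEl"

Answer: "KeRnEl"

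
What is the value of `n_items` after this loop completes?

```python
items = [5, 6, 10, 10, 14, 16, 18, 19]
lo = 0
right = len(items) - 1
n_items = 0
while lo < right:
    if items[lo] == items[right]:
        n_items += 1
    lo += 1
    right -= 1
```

Count matching pairs from ends
`n_items` takes the values: 0

Answer: 0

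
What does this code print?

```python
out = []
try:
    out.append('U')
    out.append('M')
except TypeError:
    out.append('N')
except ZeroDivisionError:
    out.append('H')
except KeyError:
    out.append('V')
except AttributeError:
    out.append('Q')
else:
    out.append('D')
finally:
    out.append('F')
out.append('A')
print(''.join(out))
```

Execution trace: 'U' (try body) → 'M' (try body, no exception) → 'D' (else) → 'F' (finally) → 'A' (after the try/except). Output: UMDFA

Answer: UMDFA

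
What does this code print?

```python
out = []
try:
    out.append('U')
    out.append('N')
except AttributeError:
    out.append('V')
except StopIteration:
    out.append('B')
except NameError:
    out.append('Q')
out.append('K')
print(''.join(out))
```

Execution trace: 'U' (try body) → 'N' (try body, no exception) → 'K' (after the try/except). Output: UNK

Answer: UNK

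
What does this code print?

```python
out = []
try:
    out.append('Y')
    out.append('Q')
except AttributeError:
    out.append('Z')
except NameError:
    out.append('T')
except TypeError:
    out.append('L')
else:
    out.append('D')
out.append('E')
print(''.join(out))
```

Execution trace: 'Y' (try body) → 'Q' (try body, no exception) → 'D' (else) → 'E' (after the try/except). Output: YQDE

Answer: YQDE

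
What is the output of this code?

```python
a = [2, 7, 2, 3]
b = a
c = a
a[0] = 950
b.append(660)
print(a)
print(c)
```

Key concept: multiple aliases.
Step by step:
`a = [2, 7, 2, 3]` → a = [2, 7, 2, 3]
`b = a` → b = [2, 7, 2, 3] (same object as a)
`c = a` → c = [2, 7, 2, 3] (same object as a, b)
`a[0] = 950` → a = [950, 7, 2, 3] (same object as b, c); b = [950, 7, 2, 3] (same object as a, c); c = [950, 7, 2, 3] (same object as a, b)
`b.append(660)` → a = [950, 7, 2, 3, 660] (same object as b, c); b = [950, 7, 2, 3, 660] (same object as a, c); c = [950, 7, 2, 3, 660] (same object as a, b)
`print(a)` → prints [950, 7, 2, 3, 660]
`print(c)` → prints [950, 7, 2, 3, 660]

Answer:
[950, 7, 2, 3, 660]
[950, 7, 2, 3, 660]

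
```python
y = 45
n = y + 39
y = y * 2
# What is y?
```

Trace:
`y = 45` → y = 45
`n = y + 39` → n = 84
`y = y * 2` → y = 90
So y = 90

Answer: 90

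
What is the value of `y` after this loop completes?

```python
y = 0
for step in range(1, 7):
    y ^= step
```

XOR of 1 to 6
`y` takes the values: 0 → 1 → 3 → 0 → 4 → 1 → 7

Answer: 7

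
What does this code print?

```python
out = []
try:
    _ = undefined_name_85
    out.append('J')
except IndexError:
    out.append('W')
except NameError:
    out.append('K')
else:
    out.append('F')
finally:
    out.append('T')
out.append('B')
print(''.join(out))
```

Execution trace: 'K' (except NameError) → 'T' (finally) → 'B' (after the try/except). Output: KTB

Answer: KTB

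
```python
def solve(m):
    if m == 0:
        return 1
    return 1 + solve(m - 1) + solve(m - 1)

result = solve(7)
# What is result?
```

solve(m) = 1 + 2·solve(m-1), solve(0)=1. Closed form: (1+1)·2^7 - 1 = 255.

Answer: 255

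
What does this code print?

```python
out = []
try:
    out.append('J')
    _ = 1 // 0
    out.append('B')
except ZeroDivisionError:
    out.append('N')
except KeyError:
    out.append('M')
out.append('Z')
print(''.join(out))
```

Execution trace: 'J' (try body) → 'N' (except ZeroDivisionError) → 'Z' (after the try/except). Output: JNZ

Answer: JNZ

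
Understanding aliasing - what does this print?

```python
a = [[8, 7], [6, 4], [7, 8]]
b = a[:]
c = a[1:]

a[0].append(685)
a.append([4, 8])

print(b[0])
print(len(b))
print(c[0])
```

Key concept: slice with nested mutation.
Step by step:
`a = [[8, 7], [6, 4], [7, 8]]` → a = [[8, 7], [6, 4], [7, 8]]
`b = a[:]` → b = [[8, 7], [6, 4], [7, 8]]
`c = a[1:]` → c = [[6, 4], [7, 8]]
`a[0].append(685)` → a = [[8, 7, 685], [6, 4], [7, 8]]; b = [[8, 7, 685], [6, 4], [7, 8]]
`a.append([4, 8])` → a = [[8, 7, 685], [6, 4], [7, 8], [4, 8]]
`print(b[0])` → prints [8, 7, 685]
`print(len(b))` → prints 3
`print(c[0])` → prints [6, 4]

Answer:
[8, 7, 685]
3
[6, 4]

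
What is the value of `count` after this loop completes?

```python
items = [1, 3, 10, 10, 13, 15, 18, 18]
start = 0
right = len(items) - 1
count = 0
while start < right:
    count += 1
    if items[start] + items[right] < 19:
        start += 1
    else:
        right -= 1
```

Steps to find pair summing to 19
`count` takes the values: 0 → 1 → 2 → 3 → 4 → 5 → 6 → 7

Answer: 7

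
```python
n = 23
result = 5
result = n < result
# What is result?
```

Trace:
`n = 23` → n = 23
`result = 5` → result = 5
`result = n < result` → result = False
So result = False

Answer: False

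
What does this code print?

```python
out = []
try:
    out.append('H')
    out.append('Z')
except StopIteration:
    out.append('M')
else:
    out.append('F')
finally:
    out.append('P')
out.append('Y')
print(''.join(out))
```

Execution trace: 'H' (try body) → 'Z' (try body, no exception) → 'F' (else) → 'P' (finally) → 'Y' (after the try/except). Output: HZFPY

Answer: HZFPY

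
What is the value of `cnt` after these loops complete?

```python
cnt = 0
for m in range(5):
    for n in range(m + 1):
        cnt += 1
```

Triangle: 1 + 2 + ... + 5
`cnt` takes the values: 0 → 1 → 2 → 3 → 4 → 5 → 6 → 7 → 8 → 9 → 10 → 11 → 12 → 13 → 14 → 15

Answer: 15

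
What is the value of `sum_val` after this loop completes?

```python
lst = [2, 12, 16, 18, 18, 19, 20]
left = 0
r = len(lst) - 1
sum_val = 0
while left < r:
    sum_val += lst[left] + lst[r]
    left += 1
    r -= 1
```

Sum of pairs from ends
`sum_val` takes the values: 0 → 22 → 53 → 87

Answer: 87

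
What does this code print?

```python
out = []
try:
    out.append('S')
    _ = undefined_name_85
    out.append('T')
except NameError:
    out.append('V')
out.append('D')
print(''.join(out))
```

Execution trace: 'S' (try body) → 'V' (except NameError) → 'D' (after the try/except). Output: SVD

Answer: SVD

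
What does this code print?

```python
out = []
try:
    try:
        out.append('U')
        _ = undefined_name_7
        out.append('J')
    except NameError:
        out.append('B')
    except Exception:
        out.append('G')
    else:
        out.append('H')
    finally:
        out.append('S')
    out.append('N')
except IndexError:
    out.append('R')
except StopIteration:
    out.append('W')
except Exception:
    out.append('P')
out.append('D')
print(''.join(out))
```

Execution trace: 'U' (inner try body) → 'B' (inner except NameError) → 'S' (inner finally) → 'N' (try body, no exception) → 'D' (after the try/except). Output: UBSND

Answer: UBSND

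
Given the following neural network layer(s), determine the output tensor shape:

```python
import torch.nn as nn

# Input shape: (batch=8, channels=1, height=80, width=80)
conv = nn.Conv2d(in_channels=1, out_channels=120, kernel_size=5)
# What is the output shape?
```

Input: (8, 1, 80, 80) -> Output: (8, 120, 76, 76)

Answer: (8, 120, 76, 76)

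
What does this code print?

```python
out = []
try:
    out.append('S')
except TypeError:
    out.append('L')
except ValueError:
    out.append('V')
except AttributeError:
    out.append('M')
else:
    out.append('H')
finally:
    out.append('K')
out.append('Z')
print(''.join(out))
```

Execution trace: 'S' (try body, no exception) → 'H' (else) → 'K' (finally) → 'Z' (after the try/except). Output: SHKZ

Answer: SHKZ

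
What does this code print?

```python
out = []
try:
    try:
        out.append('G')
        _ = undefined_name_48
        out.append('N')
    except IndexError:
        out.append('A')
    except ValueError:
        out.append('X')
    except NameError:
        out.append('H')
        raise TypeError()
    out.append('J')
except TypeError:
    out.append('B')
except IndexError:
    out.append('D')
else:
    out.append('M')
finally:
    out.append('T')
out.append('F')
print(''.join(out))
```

Execution trace: 'G' (inner try body) → 'H' (inner except NameError) → 'B' (except TypeError) → 'T' (finally) → 'F' (after the try/except). Output: GHBTF

Answer: GHBTF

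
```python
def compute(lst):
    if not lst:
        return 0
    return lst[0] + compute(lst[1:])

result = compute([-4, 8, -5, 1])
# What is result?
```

(-4) + 8 + (-5) + 1 + 0 = 0

Answer: 0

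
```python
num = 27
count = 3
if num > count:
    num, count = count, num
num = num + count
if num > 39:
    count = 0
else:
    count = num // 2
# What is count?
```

Trace:
`num = 27` → num = 27
`count = 3` → count = 3
`if num > count: ...` → num > count is True → num = 3; count = 27
`num = num + count` → num = 30
`if num > 39: ...` → num > 39 is False, take else branch → count = 15
So count = 15

Answer: 15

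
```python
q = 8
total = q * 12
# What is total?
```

Trace:
`q = 8` → q = 8
`total = q * 12` → total = 96
So total = 96

Answer: 96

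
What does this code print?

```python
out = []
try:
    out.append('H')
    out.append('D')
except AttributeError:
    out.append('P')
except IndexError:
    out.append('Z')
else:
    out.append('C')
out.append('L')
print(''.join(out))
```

Execution trace: 'H' (try body) → 'D' (try body, no exception) → 'C' (else) → 'L' (after the try/except). Output: HDCL

Answer: HDCL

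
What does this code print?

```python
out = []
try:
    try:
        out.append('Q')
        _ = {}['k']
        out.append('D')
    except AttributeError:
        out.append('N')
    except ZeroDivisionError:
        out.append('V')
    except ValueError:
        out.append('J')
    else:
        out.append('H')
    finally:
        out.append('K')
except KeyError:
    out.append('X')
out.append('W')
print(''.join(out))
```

Execution trace: 'Q' (try body) → 'K' (finally) → 'X' (outer except KeyError) → 'W' (after the try/except). Output: QKXW

Answer: QKXW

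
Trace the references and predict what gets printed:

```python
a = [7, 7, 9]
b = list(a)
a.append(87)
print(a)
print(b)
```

Key concept: list() constructor creates copy.
Step by step:
`a = [7, 7, 9]` → a = [7, 7, 9]
`b = list(a)` → b = [7, 7, 9]
`a.append(87)` → a = [7, 7, 9, 87]
`print(a)` → prints [7, 7, 9, 87]
`print(b)` → prints [7, 7, 9]

Answer:
[7, 7, 9, 87]
[7, 7, 9]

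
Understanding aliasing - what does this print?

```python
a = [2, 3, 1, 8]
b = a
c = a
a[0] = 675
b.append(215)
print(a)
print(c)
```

Key concept: multiple aliases.
Step by step:
`a = [2, 3, 1, 8]` → a = [2, 3, 1, 8]
`b = a` → b = [2, 3, 1, 8] (same object as a)
`c = a` → c = [2, 3, 1, 8] (same object as a, b)
`a[0] = 675` → a = [675, 3, 1, 8] (same object as b, c); b = [675, 3, 1, 8] (same object as a, c); c = [675, 3, 1, 8] (same object as a, b)
`b.append(215)` → a = [675, 3, 1, 8, 215] (same object as b, c); b = [675, 3, 1, 8, 215] (same object as a, c); c = [675, 3, 1, 8, 215] (same object as a, b)
`print(a)` → prints [675, 3, 1, 8, 215]
`print(c)` → prints [675, 3, 1, 8, 215]

Answer:
[675, 3, 1, 8, 215]
[675, 3, 1, 8, 215]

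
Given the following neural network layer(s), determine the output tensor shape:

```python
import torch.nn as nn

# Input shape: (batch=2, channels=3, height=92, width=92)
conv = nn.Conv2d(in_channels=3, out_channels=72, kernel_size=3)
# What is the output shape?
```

Input: (2, 3, 92, 92) -> Output: (2, 72, 90, 90)

Answer: (2, 72, 90, 90)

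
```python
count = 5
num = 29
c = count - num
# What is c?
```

Trace:
`count = 5` → count = 5
`num = 29` → num = 29
`c = count - num` → c = -24
So c = -24

Answer: -24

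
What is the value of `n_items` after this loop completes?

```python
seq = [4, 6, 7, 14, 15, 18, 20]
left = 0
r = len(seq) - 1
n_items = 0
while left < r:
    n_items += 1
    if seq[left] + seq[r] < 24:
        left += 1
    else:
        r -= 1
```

Steps to find pair summing to 24
`n_items` takes the values: 0 → 1 → 2 → 3 → 4 → 5 → 6

Answer: 6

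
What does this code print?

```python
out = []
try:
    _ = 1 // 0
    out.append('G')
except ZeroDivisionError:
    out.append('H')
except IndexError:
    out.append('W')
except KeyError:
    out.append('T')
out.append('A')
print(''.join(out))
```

Execution trace: 'H' (except ZeroDivisionError) → 'A' (after the try/except). Output: HA

Answer: HA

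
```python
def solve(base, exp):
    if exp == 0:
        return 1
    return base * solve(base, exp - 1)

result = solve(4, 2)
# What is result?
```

solve(4, 2) = 4 * 4 = 16

Answer: 16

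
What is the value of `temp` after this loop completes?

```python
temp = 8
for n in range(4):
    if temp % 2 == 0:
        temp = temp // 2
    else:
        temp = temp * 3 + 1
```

Collatz-style transformation from 8
`temp` takes the values: 8 → 4 → 2 → 1 → 4

Answer: 4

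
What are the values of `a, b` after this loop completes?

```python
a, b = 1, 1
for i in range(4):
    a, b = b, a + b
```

Fibonacci: after 4 iterations
`a, b` takes the values: (1, 1) → (1, 2) → (2, 3) → (3, 5) → (5, 8)

Answer: 5, 8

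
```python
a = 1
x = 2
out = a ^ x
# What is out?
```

Trace:
`a = 1` → a = 1
`x = 2` → x = 2
`out = a ^ x` → out = 3
So out = 3

Answer: 3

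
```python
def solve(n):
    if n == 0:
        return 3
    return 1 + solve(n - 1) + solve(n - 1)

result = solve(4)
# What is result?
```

solve(n) = 1 + 2·solve(n-1), solve(0)=3. Closed form: (3+1)·2^4 - 1 = 63.

Answer: 63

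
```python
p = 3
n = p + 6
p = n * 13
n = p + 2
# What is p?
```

Trace:
`p = 3` → p = 3
`n = p + 6` → n = 9
`p = n * 13` → p = 117
`n = p + 2` → n = 119
So p = 117

Answer: 117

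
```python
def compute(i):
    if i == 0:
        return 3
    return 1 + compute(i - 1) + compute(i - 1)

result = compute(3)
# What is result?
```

compute(i) = 1 + 2·compute(i-1), compute(0)=3. Closed form: (3+1)·2^3 - 1 = 31.

Answer: 31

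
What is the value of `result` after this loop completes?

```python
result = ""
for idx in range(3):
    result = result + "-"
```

Repeat '-' 3 times
`result` takes the values: "" → "-" → "--" → "---"

Answer: "---"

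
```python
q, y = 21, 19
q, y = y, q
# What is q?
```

Trace:
`q, y = 21, 19` → q = 21; y = 19
`q, y = y, q` → q = 19; y = 21
So q = 19

Answer: 19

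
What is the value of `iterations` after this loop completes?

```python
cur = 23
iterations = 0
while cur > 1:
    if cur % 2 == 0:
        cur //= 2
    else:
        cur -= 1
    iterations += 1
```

Steps to reduce 23 to 1
`iterations` takes the values: 0 → 1 → 2 → 3 → 4 → 5 → 6 → 7

Answer: 7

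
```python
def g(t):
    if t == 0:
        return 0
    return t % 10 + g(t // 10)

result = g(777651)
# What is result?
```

Sum of digits of 777651: 1 + 5 + 6 + 7 + 7 + 7 = 33

Answer: 33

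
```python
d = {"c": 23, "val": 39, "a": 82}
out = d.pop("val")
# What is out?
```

Trace:
`d = {"c": 23, "val": 39, "a": 82}` → d = {'c': 23, 'val': 39, 'a': 82}
`out = d.pop("val")` → d = {'c': 23, 'a': 82}; out = 39
So out = 39

Answer: 39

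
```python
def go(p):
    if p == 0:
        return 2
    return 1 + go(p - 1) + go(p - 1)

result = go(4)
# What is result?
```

go(p) = 1 + 2·go(p-1), go(0)=2. Closed form: (2+1)·2^4 - 1 = 47.

Answer: 47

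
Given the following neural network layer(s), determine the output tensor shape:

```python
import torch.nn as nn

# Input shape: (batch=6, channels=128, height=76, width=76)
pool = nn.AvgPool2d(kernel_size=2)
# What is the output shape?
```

Input: (6, 128, 76, 76) -> Output: (6, 128, 38, 38)

Answer: (6, 128, 38, 38)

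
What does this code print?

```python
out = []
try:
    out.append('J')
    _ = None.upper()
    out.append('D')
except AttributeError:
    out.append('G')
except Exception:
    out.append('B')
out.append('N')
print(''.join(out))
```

Execution trace: 'J' (try body) → 'G' (except AttributeError) → 'N' (after the try/except). Output: JGN

Answer: JGN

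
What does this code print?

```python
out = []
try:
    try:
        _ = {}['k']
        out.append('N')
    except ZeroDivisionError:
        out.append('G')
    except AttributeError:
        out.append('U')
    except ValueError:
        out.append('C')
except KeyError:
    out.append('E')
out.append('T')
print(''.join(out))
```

Execution trace: 'E' (outer except KeyError) → 'T' (after the try/except). Output: ET

Answer: ET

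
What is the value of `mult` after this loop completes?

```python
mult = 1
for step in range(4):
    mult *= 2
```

2^4 = 16
`mult` takes the values: 1 → 2 → 4 → 8 → 16

Answer: 16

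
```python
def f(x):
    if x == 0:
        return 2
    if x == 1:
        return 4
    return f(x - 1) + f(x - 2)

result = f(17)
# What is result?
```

Build up from base cases: f(0)=2, f(1)=4, f(2)=6, f(3)=10, f(4)=16, f(5)=26, f(6)=42, ..., f(17)=8362

Answer: 8362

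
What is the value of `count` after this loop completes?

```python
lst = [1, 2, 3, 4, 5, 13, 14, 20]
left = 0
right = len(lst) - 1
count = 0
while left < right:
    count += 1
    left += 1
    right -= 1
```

Iterations until pointers meet (list length 8)
`count` takes the values: 0 → 1 → 2 → 3 → 4

Answer: 4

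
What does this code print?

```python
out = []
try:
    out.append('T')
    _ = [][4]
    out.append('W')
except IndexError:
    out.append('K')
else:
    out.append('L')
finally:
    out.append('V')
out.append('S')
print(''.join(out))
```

Execution trace: 'T' (try body) → 'K' (except IndexError) → 'V' (finally) → 'S' (after the try/except). Output: TKVS

Answer: TKVS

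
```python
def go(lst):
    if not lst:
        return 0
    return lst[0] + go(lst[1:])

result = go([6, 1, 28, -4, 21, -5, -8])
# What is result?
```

6 + 1 + 28 + (-4) + 21 + (-5) + (-8) + 0 = 39

Answer: 39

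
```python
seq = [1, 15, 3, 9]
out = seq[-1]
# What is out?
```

Trace:
`seq = [1, 15, 3, 9]` → seq = [1, 15, 3, 9]
`out = seq[-1]` → out = 9
So out = 9

Answer: 9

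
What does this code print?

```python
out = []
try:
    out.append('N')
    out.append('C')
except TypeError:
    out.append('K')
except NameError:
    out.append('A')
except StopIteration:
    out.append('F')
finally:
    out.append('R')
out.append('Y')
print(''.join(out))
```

Execution trace: 'N' (try body) → 'C' (try body, no exception) → 'R' (finally) → 'Y' (after the try/except). Output: NCRY

Answer: NCRY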